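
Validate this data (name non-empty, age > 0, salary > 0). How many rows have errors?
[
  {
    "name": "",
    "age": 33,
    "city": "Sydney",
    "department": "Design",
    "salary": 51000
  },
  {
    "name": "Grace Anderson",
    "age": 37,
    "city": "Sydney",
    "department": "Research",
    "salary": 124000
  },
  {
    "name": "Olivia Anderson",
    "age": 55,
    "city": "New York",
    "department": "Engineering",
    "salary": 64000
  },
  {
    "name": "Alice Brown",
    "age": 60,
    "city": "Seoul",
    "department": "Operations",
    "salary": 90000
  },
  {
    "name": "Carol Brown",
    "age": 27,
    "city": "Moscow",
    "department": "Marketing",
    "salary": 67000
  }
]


Validating 5 records:
Rules: name non-empty, age > 0, salary > 0

  Row 1 (???): empty name
  Row 2 (Grace Anderson): OK
  Row 3 (Olivia Anderson): OK
  Row 4 (Alice Brown): OK
  Row 5 (Carol Brown): OK

Total errors: 1

1 errors


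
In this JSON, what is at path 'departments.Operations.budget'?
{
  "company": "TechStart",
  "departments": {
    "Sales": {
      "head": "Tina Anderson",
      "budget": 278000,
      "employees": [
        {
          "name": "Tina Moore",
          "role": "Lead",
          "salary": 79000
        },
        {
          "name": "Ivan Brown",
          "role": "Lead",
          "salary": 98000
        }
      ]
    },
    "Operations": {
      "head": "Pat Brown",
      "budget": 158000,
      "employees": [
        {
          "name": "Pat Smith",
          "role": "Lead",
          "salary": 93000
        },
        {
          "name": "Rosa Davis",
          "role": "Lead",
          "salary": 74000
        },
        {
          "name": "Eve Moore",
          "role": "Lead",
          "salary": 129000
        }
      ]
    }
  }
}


Path: departments.Operations.budget

Navigate:
  -> departments
  -> Operations
  -> budget = 158000

158000


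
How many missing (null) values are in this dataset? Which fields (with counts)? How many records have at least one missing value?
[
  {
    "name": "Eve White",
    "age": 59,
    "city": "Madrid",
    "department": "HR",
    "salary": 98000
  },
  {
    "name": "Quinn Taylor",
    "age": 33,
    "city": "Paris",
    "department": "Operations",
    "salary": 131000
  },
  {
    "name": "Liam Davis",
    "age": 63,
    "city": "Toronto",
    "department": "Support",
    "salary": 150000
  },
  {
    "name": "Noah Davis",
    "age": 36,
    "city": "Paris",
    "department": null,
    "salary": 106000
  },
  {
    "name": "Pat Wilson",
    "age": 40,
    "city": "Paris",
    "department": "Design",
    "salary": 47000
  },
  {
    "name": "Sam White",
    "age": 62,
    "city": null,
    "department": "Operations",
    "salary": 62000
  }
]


Checking for missing (null) values in 6 records:

  Eve White: complete
  Quinn Taylor: complete
  Liam Davis: complete
  Noah Davis: department
  Pat Wilson: complete
  Sam White: city

Per field:
  name: 0 missing
  age: 0 missing
  city: 1 missing
  department: 1 missing
  salary: 0 missing

Total missing values: 2
Records with any missing: 2

2 missing values (city: 1, department: 1); 2 incomplete records


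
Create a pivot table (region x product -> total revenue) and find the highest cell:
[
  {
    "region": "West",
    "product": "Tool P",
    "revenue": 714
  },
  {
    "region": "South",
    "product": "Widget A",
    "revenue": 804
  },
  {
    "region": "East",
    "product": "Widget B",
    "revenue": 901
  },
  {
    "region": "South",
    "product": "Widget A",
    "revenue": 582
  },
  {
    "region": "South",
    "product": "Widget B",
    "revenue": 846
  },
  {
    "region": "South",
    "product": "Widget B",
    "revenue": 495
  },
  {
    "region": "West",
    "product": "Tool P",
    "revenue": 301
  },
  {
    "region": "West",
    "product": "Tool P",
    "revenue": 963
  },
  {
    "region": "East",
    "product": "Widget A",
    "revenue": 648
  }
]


Pivot: region (rows) x product (columns) -> total revenue

     Tool P        Widget A      Widget B    
East             0           648           901  
South            0          1386          1341  
West          1978             0             0  

Highest: West / Tool P = $1978

West / Tool P = $1978


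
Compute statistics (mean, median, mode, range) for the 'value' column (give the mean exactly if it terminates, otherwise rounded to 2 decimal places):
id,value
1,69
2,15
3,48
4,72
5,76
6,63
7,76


Data: [69, 15, 48, 72, 76, 63, 76]
Count: 7
Sum: 419
Mean: 419/7 ≈ 59.86 (rounded to 2 decimal places)
Sorted: [15, 48, 63, 69, 72, 76, 76]
Median: 69.0
Mode: 76 (2 times)
Range: 76 - 15 = 61
Min: 15, Max: 76

mean≈59.86, median=69.0, mode=76, range=61


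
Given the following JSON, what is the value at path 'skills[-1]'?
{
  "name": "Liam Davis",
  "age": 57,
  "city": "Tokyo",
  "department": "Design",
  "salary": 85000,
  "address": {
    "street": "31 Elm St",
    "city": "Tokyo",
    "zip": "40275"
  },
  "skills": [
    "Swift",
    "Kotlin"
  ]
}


Query: skills[-1]
Path: skills -> last element
Value: Kotlin

Kotlin


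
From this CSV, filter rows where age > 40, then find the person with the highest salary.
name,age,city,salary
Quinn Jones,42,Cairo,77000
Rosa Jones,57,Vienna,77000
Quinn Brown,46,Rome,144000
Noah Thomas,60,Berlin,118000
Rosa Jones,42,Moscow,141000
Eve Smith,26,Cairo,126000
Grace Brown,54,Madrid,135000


Filter: age > 40
Sort by: salary (descending)

Filtered records (6):
  Quinn Brown, age 46, salary $144000
  Rosa Jones, age 42, salary $141000
  Grace Brown, age 54, salary $135000
  Noah Thomas, age 60, salary $118000
  Quinn Jones, age 42, salary $77000
  Rosa Jones, age 57, salary $77000

Highest salary: Quinn Brown ($144000)

Quinn Brown


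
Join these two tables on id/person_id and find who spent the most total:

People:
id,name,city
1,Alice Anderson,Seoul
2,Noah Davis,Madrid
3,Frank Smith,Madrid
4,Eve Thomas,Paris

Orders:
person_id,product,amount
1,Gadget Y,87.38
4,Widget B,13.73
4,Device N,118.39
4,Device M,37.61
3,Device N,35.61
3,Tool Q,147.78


Join on: people.id = orders.person_id

Joined rows:
  Alice Anderson (Seoul) bought Gadget Y for $87.38
  Eve Thomas (Paris) bought Widget B for $13.73
  Eve Thomas (Paris) bought Device N for $118.39
  Eve Thomas (Paris) bought Device M for $37.61
  Frank Smith (Madrid) bought Device N for $35.61
  Frank Smith (Madrid) bought Tool Q for $147.78

Total per person:
  Frank Smith: $183.39
  Eve Thomas: $169.73
  Alice Anderson: $87.38

Top spender: Frank Smith ($183.39)

Frank Smith ($183.39)


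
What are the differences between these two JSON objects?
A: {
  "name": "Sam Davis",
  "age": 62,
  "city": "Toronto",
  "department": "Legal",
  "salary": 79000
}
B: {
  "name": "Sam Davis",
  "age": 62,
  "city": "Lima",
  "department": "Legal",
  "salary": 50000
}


Comparing each field (in key order):
  name: same
  age: same
  city: DIFFERENT
  department: same
  salary: DIFFERENT
Differences:
  city: Toronto -> Lima
  salary: 79000 -> 50000

2 field(s) changed

2 changes: city, salary


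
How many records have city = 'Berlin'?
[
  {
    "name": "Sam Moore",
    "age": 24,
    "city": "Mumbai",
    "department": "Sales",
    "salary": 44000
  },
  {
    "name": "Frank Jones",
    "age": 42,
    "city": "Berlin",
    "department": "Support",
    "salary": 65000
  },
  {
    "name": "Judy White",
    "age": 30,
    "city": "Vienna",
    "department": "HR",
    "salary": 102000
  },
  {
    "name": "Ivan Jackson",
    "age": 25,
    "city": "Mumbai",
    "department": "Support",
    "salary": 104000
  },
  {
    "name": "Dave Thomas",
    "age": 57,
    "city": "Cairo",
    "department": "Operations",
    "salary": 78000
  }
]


Data: 5 records
Condition: city = 'Berlin'

Checking each record:
  Sam Moore: Mumbai
  Frank Jones: Berlin MATCH
  Judy White: Vienna
  Ivan Jackson: Mumbai
  Dave Thomas: Cairo

Count: 1

1


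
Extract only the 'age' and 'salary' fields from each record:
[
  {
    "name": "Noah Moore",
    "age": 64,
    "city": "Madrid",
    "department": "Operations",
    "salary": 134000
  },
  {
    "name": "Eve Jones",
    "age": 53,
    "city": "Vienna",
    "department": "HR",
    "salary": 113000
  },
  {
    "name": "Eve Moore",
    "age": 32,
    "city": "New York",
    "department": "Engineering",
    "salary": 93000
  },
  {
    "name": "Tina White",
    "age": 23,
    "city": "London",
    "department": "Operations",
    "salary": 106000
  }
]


Original: 4 records with fields: name, age, city, department, salary
Keep: ['age', 'salary']
Drop: ['name', 'city', 'department']
Result: 4 records, 2 fields each

[
  {
    "age": 64,
    "salary": 134000
  },
  {
    "age": 53,
    "salary": 113000
  },
  {
    "age": 32,
    "salary": 93000
  },
  {
    "age": 23,
    "salary": 106000
  }
]


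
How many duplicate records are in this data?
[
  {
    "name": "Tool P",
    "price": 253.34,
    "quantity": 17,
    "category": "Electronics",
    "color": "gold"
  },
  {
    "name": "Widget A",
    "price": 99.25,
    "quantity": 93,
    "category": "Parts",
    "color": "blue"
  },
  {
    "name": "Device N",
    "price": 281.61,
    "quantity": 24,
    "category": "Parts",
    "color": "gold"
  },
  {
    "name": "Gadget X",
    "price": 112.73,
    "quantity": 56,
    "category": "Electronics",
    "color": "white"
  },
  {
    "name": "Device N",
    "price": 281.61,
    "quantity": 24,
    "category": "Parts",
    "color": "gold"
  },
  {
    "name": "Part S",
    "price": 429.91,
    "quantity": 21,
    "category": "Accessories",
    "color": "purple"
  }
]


Checking 6 records for duplicates:

  Row 1: Tool P ($253.34, qty 17)
  Row 2: Widget A ($99.25, qty 93)
  Row 3: Device N ($281.61, qty 24)
  Row 4: Gadget X ($112.73, qty 56)
  Row 5: Device N ($281.61, qty 24) <-- DUPLICATE
  Row 6: Part S ($429.91, qty 21)

Duplicates found: 1
Unique records: 5

1 duplicates, 5 unique


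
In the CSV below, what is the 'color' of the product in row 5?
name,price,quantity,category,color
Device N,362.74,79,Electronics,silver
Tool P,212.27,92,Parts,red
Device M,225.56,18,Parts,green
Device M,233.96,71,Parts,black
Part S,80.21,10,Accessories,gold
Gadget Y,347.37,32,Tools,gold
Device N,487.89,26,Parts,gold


Query: Row 5 ('Part S'), column 'color'
Value: gold

gold


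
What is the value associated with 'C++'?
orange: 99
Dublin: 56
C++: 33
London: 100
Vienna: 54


Looking up key 'C++'
Value: 33

33


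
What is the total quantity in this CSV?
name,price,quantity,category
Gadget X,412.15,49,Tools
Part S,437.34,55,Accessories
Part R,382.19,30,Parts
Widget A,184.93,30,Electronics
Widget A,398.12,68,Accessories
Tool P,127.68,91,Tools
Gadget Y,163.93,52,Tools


Computing total quantity:
Values: [49, 55, 30, 30, 68, 91, 52]
Sum = 375

375


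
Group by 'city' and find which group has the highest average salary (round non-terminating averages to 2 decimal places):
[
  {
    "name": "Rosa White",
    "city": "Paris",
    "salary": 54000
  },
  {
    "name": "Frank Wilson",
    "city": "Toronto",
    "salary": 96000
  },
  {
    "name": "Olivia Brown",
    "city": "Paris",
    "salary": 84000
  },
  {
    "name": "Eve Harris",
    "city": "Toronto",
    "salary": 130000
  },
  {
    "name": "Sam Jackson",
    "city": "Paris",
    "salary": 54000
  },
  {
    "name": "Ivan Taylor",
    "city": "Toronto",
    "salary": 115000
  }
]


Group by: city

Groups:
  Paris: 3 people, avg salary = 192000/3 = $64000
  Toronto: 3 people, avg salary = 341000/3 ≈ $113666.67

Highest average salary: Toronto (≈$113666.67)

Toronto (≈$113666.67)


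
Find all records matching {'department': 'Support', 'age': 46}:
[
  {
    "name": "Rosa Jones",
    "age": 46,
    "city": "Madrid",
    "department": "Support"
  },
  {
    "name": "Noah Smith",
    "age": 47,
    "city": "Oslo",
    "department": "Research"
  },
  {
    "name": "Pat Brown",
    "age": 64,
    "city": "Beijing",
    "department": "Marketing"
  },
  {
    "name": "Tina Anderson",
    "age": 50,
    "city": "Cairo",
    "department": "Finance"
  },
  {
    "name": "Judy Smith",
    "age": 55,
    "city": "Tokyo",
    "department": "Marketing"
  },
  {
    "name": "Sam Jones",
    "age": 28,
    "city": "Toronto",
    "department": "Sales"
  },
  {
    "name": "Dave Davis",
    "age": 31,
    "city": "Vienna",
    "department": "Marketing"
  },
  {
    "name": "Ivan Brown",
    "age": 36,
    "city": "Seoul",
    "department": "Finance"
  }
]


Search criteria: {'department': 'Support', 'age': 46}

Checking 8 records:
  Rosa Jones: {department: Support, age: 46} <-- MATCH
  Noah Smith: {department: Research, age: 47}
  Pat Brown: {department: Marketing, age: 64}
  Tina Anderson: {department: Finance, age: 50}
  Judy Smith: {department: Marketing, age: 55}
  Sam Jones: {department: Sales, age: 28}
  Dave Davis: {department: Marketing, age: 31}
  Ivan Brown: {department: Finance, age: 36}

Matches: ["Rosa Jones"]

["Rosa Jones"]


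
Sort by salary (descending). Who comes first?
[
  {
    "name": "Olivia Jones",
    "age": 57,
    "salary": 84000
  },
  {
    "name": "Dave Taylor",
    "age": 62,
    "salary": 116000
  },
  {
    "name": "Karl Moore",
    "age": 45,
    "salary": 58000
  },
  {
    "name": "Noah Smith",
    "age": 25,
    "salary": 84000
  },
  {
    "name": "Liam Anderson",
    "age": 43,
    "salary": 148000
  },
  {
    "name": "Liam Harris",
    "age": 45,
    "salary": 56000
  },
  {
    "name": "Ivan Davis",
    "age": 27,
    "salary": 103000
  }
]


Sort by: salary (descending)

Sorted order:
  1. Liam Anderson (salary = 148000)
  2. Dave Taylor (salary = 116000)
  3. Ivan Davis (salary = 103000)
  4. Olivia Jones (salary = 84000)
  5. Noah Smith (salary = 84000)
  6. Karl Moore (salary = 58000)
  7. Liam Harris (salary = 56000)

First: Liam Anderson

Liam Anderson


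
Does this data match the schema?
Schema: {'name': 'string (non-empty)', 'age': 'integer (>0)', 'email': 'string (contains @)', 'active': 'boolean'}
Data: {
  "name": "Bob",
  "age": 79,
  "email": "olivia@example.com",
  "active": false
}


Validating each field against schema:
  name: OK (non-empty string)
  age: OK (positive integer)
  email: OK (string with @)
  active: OK (boolean)

Result: VALID

VALID


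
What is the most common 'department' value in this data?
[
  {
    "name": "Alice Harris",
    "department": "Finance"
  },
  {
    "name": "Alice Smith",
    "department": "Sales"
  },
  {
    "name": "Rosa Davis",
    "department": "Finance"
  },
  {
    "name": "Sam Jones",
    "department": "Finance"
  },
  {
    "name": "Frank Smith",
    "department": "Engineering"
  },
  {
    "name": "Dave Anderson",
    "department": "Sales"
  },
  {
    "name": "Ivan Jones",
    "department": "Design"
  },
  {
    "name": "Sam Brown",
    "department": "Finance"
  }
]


Counting 'department' values across 8 records:

  Finance: 4 ####
  Sales: 2 ##
  Engineering: 1 #
  Design: 1 #

Most common: Finance (4 times)

Finance (4 times)


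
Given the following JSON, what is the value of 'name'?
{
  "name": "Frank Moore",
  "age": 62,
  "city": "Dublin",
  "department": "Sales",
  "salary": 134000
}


Looking up field 'name'
Value: Frank Moore

Frank Moore


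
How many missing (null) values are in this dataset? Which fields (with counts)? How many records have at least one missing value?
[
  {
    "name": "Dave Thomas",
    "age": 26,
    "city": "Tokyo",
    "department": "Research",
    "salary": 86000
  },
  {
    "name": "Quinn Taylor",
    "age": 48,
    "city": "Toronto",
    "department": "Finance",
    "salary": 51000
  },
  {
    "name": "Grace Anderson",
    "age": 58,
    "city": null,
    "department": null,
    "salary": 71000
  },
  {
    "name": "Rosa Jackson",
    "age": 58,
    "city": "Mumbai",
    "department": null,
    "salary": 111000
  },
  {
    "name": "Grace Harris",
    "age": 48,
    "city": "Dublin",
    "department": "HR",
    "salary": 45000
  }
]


Checking for missing (null) values in 5 records:

  Dave Thomas: complete
  Quinn Taylor: complete
  Grace Anderson: city, department
  Rosa Jackson: department
  Grace Harris: complete

Per field:
  name: 0 missing
  age: 0 missing
  city: 1 missing
  department: 2 missing
  salary: 0 missing

Total missing values: 3
Records with any missing: 2

3 missing values (city: 1, department: 2); 2 incomplete records


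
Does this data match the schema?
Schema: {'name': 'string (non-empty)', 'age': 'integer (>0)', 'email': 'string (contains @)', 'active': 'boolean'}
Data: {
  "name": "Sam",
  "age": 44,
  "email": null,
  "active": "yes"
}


Validating each field against schema:
  name: OK (non-empty string)
  age: OK (positive integer)
  email: FAIL (null is not a string)
  active: FAIL ("yes" is not a boolean)

Result: INVALID (2 errors: email, active)

INVALID (2 errors: email, active)


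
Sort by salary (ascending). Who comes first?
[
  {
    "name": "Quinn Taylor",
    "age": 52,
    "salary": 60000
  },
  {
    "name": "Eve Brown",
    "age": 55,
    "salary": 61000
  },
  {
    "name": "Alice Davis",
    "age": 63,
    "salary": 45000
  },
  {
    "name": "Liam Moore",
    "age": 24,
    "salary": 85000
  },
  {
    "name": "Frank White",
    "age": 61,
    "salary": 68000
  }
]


Sort by: salary (ascending)

Sorted order:
  1. Alice Davis (salary = 45000)
  2. Quinn Taylor (salary = 60000)
  3. Eve Brown (salary = 61000)
  4. Frank White (salary = 68000)
  5. Liam Moore (salary = 85000)

First: Alice Davis

Alice Davis


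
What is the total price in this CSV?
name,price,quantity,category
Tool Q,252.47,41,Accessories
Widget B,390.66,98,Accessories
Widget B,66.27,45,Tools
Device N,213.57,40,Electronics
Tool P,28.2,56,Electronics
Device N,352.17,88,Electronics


Computing total price:
Values: [252.47, 390.66, 66.27, 213.57, 28.2, 352.17]
Sum = 1303.34

1303.34


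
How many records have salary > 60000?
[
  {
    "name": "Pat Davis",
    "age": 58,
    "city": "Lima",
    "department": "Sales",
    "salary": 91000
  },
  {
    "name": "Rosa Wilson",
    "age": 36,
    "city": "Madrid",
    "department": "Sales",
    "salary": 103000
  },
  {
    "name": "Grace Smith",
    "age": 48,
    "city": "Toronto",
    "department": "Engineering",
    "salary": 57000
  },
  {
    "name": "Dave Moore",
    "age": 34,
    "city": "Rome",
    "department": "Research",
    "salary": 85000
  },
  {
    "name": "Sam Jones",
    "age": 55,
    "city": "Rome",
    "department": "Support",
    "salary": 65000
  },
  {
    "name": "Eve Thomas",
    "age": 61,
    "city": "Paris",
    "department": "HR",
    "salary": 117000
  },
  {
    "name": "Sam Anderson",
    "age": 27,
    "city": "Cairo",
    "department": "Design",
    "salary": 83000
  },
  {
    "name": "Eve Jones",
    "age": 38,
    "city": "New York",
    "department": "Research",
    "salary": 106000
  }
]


Data: 8 records
Condition: salary > 60000

Checking each record:
  Pat Davis: 91000 MATCH
  Rosa Wilson: 103000 MATCH
  Grace Smith: 57000
  Dave Moore: 85000 MATCH
  Sam Jones: 65000 MATCH
  Eve Thomas: 117000 MATCH
  Sam Anderson: 83000 MATCH
  Eve Jones: 106000 MATCH

Count: 7

7


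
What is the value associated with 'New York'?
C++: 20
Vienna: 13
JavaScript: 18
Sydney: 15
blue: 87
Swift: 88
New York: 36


Looking up key 'New York'
Value: 36

36


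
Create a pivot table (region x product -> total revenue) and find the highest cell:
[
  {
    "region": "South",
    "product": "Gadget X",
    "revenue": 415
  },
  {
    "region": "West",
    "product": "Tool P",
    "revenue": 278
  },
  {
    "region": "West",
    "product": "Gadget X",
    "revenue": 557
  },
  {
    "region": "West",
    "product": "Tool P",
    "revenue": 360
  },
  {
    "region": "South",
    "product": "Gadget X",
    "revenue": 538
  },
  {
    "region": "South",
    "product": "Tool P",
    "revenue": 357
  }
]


Pivot: region (rows) x product (columns) -> total revenue

     Gadget X      Tool P      
South          953           357  
West           557           638  

Highest: South / Gadget X = $953

South / Gadget X = $953


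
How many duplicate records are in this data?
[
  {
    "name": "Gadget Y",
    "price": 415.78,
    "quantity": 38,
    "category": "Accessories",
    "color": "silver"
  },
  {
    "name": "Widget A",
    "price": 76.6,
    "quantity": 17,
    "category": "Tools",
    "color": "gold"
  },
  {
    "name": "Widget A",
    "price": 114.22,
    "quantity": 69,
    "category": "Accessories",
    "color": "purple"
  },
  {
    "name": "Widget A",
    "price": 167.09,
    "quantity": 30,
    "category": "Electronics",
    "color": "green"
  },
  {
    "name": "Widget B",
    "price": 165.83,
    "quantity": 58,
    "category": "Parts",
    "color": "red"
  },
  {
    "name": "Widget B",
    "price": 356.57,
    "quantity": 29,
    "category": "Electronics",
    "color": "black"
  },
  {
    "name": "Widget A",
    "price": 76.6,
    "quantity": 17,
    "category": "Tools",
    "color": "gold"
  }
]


Checking 7 records for duplicates:

  Row 1: Gadget Y ($415.78, qty 38)
  Row 2: Widget A ($76.6, qty 17)
  Row 3: Widget A ($114.22, qty 69)
  Row 4: Widget A ($167.09, qty 30)
  Row 5: Widget B ($165.83, qty 58)
  Row 6: Widget B ($356.57, qty 29)
  Row 7: Widget A ($76.6, qty 17) <-- DUPLICATE

Duplicates found: 1
Unique records: 6

1 duplicates, 6 unique


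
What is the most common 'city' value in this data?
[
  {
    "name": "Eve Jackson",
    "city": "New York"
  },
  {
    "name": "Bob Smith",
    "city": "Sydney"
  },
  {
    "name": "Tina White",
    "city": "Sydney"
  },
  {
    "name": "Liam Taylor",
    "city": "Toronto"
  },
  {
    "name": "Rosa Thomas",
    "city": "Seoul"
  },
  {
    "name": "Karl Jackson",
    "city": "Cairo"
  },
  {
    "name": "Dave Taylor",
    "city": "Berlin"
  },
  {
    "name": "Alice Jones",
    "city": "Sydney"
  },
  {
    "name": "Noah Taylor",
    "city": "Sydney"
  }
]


Counting 'city' values across 9 records:

  Sydney: 4 ####
  New York: 1 #
  Toronto: 1 #
  Seoul: 1 #
  Cairo: 1 #
  Berlin: 1 #

Most common: Sydney (4 times)

Sydney (4 times)


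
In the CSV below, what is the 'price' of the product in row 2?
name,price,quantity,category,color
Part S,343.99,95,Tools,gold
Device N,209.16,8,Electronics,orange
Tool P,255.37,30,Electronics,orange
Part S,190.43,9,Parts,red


Query: Row 2 ('Device N'), column 'price'
Value: 209.16

209.16


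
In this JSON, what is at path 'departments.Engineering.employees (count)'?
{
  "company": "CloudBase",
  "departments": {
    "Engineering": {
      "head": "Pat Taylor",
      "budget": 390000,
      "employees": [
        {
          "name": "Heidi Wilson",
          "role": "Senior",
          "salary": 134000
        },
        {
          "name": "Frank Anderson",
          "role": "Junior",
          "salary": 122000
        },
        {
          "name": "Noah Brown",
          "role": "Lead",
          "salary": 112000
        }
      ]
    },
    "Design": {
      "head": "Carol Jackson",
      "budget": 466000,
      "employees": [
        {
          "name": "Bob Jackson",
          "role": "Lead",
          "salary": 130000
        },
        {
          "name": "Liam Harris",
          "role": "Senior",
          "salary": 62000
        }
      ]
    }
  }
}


Path: departments.Engineering.employees (count)

Navigate:
  -> departments
  -> Engineering
  -> employees (array, length 3)

3


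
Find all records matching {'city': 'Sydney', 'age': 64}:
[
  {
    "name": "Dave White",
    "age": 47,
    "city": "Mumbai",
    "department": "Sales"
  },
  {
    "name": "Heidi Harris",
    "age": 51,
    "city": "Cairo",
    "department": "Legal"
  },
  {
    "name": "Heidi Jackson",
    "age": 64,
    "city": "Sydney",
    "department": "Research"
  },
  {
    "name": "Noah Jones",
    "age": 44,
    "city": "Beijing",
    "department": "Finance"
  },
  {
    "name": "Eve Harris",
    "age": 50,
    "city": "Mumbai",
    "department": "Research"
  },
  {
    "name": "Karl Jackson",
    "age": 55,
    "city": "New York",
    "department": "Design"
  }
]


Search criteria: {'city': 'Sydney', 'age': 64}

Checking 6 records:
  Dave White: {city: Mumbai, age: 47}
  Heidi Harris: {city: Cairo, age: 51}
  Heidi Jackson: {city: Sydney, age: 64} <-- MATCH
  Noah Jones: {city: Beijing, age: 44}
  Eve Harris: {city: Mumbai, age: 50}
  Karl Jackson: {city: New York, age: 55}

Matches: ["Heidi Jackson"]

["Heidi Jackson"]


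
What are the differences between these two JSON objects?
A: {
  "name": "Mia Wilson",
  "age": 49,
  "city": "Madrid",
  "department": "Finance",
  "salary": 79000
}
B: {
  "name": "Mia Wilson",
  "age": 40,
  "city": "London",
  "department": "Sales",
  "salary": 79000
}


Comparing each field (in key order):
  name: same
  age: DIFFERENT
  city: DIFFERENT
  department: DIFFERENT
  salary: same
Differences:
  age: 49 -> 40
  city: Madrid -> London
  department: Finance -> Sales

3 field(s) changed

3 changes: age, city, department


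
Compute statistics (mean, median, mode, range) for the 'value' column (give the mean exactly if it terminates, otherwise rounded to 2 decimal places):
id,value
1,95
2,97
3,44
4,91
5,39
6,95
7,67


Data: [95, 97, 44, 91, 39, 95, 67]
Count: 7
Sum: 528
Mean: 528/7 ≈ 75.43 (rounded to 2 decimal places)
Sorted: [39, 44, 67, 91, 95, 95, 97]
Median: 91.0
Mode: 95 (2 times)
Range: 97 - 39 = 58
Min: 39, Max: 97

mean≈75.43, median=91.0, mode=95, range=58


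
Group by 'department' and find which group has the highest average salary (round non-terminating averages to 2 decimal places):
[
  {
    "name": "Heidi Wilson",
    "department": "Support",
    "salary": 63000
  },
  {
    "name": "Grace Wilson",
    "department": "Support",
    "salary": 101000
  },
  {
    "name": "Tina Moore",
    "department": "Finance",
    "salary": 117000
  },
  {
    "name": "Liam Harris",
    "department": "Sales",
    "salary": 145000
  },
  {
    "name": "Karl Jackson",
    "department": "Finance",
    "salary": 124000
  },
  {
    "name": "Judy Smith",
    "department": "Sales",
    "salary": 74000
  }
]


Group by: department

Groups:
  Finance: 2 people, avg salary = 241000/2 = $120500
  Sales: 2 people, avg salary = 219000/2 = $109500
  Support: 2 people, avg salary = 164000/2 = $82000

Highest average salary: Finance ($120500)

Finance ($120500)


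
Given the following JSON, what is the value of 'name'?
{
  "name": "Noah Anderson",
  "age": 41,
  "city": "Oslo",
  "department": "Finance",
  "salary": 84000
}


Looking up field 'name'
Value: Noah Anderson

Noah Anderson


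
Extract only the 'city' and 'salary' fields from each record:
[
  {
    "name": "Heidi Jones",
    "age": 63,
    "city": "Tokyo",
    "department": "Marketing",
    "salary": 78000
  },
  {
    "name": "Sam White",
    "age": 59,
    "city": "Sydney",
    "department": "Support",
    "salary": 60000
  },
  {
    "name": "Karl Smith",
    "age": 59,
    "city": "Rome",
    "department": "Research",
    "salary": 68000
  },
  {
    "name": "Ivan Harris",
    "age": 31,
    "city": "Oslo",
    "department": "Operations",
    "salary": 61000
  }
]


Original: 4 records with fields: name, age, city, department, salary
Keep: ['city', 'salary']
Drop: ['name', 'age', 'department']
Result: 4 records, 2 fields each

[
  {
    "city": "Tokyo",
    "salary": 78000
  },
  {
    "city": "Sydney",
    "salary": 60000
  },
  {
    "city": "Rome",
    "salary": 68000
  },
  {
    "city": "Oslo",
    "salary": 61000
  }
]


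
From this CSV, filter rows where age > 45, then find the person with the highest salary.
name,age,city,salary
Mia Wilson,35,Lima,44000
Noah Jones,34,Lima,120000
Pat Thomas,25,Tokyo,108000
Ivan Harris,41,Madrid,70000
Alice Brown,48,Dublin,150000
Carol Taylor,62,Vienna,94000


Filter: age > 45
Sort by: salary (descending)

Filtered records (2):
  Alice Brown, age 48, salary $150000
  Carol Taylor, age 62, salary $94000

Highest salary: Alice Brown ($150000)

Alice Brown


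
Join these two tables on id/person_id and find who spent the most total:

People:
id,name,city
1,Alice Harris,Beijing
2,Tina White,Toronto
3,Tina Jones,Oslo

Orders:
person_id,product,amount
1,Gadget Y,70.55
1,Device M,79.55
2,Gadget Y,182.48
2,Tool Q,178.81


Join on: people.id = orders.person_id

Joined rows:
  Alice Harris (Beijing) bought Gadget Y for $70.55
  Alice Harris (Beijing) bought Device M for $79.55
  Tina White (Toronto) bought Gadget Y for $182.48
  Tina White (Toronto) bought Tool Q for $178.81

Total per person:
  Tina White: $361.29
  Alice Harris: $150.10

Top spender: Tina White ($361.29)

Tina White ($361.29)


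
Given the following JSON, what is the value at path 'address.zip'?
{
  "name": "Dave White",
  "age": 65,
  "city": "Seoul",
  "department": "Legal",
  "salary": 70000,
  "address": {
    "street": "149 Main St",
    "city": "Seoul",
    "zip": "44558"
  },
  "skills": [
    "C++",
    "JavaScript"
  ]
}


Query: address.zip
Path: address -> zip
Value: 44558

44558


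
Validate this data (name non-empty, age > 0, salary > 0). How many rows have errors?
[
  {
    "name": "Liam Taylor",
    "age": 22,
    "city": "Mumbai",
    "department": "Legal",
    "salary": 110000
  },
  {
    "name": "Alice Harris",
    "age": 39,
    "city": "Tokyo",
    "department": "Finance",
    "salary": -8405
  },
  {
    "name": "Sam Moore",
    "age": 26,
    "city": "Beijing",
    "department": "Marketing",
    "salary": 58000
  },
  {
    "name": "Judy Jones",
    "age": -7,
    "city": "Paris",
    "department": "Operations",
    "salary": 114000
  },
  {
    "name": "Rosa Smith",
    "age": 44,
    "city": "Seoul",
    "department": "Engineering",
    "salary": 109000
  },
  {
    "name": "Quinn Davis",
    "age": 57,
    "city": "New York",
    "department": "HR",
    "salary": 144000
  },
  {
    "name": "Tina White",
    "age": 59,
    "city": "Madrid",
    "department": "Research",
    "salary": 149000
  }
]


Validating 7 records:
Rules: name non-empty, age > 0, salary > 0

  Row 1 (Liam Taylor): OK
  Row 2 (Alice Harris): negative salary: -8405
  Row 3 (Sam Moore): OK
  Row 4 (Judy Jones): negative age: -7
  Row 5 (Rosa Smith): OK
  Row 6 (Quinn Davis): OK
  Row 7 (Tina White): OK

Total errors: 2

2 errors


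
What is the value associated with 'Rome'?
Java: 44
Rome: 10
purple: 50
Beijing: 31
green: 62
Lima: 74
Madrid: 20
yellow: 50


Looking up key 'Rome'
Value: 10

10


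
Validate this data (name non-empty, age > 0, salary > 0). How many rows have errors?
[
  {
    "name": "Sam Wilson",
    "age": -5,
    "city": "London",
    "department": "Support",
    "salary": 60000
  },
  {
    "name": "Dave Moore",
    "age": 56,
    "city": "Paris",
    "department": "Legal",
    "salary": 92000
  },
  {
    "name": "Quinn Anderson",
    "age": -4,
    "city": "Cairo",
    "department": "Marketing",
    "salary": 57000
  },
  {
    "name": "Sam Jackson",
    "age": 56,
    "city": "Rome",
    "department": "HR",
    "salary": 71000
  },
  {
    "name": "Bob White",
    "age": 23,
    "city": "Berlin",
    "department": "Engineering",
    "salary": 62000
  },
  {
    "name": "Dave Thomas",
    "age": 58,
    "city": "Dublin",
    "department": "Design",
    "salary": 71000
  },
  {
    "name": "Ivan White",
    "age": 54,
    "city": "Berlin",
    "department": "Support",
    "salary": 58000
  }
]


Validating 7 records:
Rules: name non-empty, age > 0, salary > 0

  Row 1 (Sam Wilson): negative age: -5
  Row 2 (Dave Moore): OK
  Row 3 (Quinn Anderson): negative age: -4
  Row 4 (Sam Jackson): OK
  Row 5 (Bob White): OK
  Row 6 (Dave Thomas): OK
  Row 7 (Ivan White): OK

Total errors: 2

2 errors


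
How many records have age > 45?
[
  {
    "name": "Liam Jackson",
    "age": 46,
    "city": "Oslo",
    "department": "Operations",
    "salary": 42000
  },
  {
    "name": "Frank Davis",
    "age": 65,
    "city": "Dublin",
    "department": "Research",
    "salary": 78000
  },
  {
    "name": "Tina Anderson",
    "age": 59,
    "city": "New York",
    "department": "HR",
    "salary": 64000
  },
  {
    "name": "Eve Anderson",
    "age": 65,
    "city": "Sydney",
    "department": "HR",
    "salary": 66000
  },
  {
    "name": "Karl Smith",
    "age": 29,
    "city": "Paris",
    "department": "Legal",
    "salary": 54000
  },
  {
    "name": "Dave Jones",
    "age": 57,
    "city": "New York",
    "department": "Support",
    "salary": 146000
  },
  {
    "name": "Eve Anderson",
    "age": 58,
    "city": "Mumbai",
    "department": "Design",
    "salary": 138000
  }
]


Data: 7 records
Condition: age > 45

Checking each record:
  Liam Jackson: 46 MATCH
  Frank Davis: 65 MATCH
  Tina Anderson: 59 MATCH
  Eve Anderson: 65 MATCH
  Karl Smith: 29
  Dave Jones: 57 MATCH
  Eve Anderson: 58 MATCH

Count: 6

6


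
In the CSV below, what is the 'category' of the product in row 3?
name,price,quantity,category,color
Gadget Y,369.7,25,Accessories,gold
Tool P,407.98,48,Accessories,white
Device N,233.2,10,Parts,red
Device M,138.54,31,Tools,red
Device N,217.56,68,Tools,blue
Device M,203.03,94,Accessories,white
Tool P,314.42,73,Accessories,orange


Query: Row 3 ('Device N'), column 'category'
Value: Parts

Parts


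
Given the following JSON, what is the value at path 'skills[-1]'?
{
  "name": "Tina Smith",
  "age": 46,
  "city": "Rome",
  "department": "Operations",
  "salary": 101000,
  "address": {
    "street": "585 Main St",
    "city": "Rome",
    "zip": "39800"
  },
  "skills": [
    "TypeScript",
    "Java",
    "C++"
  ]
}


Query: skills[-1]
Path: skills -> last element
Value: C++

C++


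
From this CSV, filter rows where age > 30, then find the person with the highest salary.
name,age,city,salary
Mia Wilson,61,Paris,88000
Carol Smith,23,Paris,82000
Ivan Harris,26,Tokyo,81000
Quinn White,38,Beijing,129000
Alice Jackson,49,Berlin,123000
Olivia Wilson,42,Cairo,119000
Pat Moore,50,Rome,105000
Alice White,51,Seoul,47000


Filter: age > 30
Sort by: salary (descending)

Filtered records (6):
  Quinn White, age 38, salary $129000
  Alice Jackson, age 49, salary $123000
  Olivia Wilson, age 42, salary $119000
  Pat Moore, age 50, salary $105000
  Mia Wilson, age 61, salary $88000
  Alice White, age 51, salary $47000

Highest salary: Quinn White ($129000)

Quinn White


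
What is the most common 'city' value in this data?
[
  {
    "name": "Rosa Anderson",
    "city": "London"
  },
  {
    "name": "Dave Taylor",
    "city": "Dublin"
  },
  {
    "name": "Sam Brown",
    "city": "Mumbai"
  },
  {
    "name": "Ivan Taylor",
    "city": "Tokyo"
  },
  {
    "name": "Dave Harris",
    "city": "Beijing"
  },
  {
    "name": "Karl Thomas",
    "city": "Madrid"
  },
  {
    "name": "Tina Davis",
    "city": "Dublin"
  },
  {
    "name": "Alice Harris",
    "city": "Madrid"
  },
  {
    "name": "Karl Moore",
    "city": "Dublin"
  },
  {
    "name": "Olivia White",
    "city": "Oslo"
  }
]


Counting 'city' values across 10 records:

  Dublin: 3 ###
  Madrid: 2 ##
  London: 1 #
  Mumbai: 1 #
  Tokyo: 1 #
  Beijing: 1 #
  Oslo: 1 #

Most common: Dublin (3 times)

Dublin (3 times)


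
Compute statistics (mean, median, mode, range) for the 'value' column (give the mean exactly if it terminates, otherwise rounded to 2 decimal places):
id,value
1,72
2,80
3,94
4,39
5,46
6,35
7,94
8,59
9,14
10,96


Data: [72, 80, 94, 39, 46, 35, 94, 59, 14, 96]
Count: 10
Sum: 629
Mean: 629/10 = 62.9
Sorted: [14, 35, 39, 46, 59, 72, 80, 94, 94, 96]
Median: 65.5
Mode: 94 (2 times)
Range: 96 - 14 = 82
Min: 14, Max: 96

mean=62.9, median=65.5, mode=94, range=82


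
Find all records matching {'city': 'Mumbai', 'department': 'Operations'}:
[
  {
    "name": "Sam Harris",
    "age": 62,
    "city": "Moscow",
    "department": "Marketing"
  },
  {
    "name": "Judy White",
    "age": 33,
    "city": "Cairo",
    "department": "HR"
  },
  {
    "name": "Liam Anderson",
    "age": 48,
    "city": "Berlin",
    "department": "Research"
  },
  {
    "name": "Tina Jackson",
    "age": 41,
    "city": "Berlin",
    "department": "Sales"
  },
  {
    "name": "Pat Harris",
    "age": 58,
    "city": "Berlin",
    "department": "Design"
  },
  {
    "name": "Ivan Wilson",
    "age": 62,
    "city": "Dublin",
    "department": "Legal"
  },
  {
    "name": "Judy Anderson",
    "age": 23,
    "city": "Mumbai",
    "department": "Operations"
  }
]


Search criteria: {'city': 'Mumbai', 'department': 'Operations'}

Checking 7 records:
  Sam Harris: {city: Moscow, department: Marketing}
  Judy White: {city: Cairo, department: HR}
  Liam Anderson: {city: Berlin, department: Research}
  Tina Jackson: {city: Berlin, department: Sales}
  Pat Harris: {city: Berlin, department: Design}
  Ivan Wilson: {city: Dublin, department: Legal}
  Judy Anderson: {city: Mumbai, department: Operations} <-- MATCH

Matches: ["Judy Anderson"]

["Judy Anderson"]


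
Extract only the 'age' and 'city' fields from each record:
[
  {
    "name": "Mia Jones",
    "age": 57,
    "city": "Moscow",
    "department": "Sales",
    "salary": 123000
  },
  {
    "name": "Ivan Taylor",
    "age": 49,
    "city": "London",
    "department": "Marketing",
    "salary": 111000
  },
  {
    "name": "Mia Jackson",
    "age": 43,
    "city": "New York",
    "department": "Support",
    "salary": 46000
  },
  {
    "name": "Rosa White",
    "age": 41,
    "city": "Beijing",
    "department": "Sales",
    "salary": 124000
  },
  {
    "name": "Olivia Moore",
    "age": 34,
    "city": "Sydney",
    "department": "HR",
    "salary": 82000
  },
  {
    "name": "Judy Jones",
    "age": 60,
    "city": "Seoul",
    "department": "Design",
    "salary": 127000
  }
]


Original: 6 records with fields: name, age, city, department, salary
Keep: ['age', 'city']
Drop: ['name', 'department', 'salary']
Result: 6 records, 2 fields each

[
  {
    "age": 57,
    "city": "Moscow"
  },
  {
    "age": 49,
    "city": "London"
  },
  {
    "age": 43,
    "city": "New York"
  },
  {
    "age": 41,
    "city": "Beijing"
  },
  {
    "age": 34,
    "city": "Sydney"
  },
  {
    "age": 60,
    "city": "Seoul"
  }
]


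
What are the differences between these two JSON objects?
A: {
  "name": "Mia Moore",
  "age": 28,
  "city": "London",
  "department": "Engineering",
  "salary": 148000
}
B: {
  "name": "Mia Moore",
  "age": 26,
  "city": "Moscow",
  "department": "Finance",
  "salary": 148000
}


Comparing each field (in key order):
  name: same
  age: DIFFERENT
  city: DIFFERENT
  department: DIFFERENT
  salary: same
Differences:
  age: 28 -> 26
  city: London -> Moscow
  department: Engineering -> Finance

3 field(s) changed

3 changes: age, city, department


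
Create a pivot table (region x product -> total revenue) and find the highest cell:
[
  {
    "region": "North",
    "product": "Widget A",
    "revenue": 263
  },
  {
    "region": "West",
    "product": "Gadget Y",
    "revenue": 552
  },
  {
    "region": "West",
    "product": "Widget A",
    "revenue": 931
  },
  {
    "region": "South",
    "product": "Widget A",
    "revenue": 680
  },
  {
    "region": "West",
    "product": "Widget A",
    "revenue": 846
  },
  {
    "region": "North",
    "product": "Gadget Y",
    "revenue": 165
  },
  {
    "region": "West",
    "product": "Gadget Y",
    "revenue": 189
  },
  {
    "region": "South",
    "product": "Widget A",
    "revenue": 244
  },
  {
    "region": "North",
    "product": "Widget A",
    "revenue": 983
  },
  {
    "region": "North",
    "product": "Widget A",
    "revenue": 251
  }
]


Pivot: region (rows) x product (columns) -> total revenue

     Gadget Y      Widget A    
North          165          1497  
South            0           924  
West           741          1777  

Highest: West / Widget A = $1777

West / Widget A = $1777


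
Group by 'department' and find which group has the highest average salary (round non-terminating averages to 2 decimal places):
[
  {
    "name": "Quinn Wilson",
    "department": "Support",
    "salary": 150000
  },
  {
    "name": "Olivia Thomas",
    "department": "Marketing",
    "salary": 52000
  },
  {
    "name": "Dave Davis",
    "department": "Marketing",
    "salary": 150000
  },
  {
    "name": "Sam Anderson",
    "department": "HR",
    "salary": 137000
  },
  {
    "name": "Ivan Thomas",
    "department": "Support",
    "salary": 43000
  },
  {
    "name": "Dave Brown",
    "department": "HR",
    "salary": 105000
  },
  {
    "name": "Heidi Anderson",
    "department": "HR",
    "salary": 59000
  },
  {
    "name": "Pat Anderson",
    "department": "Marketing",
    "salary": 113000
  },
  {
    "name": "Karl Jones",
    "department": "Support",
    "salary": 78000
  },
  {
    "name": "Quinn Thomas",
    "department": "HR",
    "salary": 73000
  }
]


Group by: department

Groups:
  HR: 4 people, avg salary = 374000/4 = $93500
  Marketing: 3 people, avg salary = 315000/3 = $105000
  Support: 3 people, avg salary = 271000/3 ≈ $90333.33

Highest average salary: Marketing ($105000)

Marketing ($105000)
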